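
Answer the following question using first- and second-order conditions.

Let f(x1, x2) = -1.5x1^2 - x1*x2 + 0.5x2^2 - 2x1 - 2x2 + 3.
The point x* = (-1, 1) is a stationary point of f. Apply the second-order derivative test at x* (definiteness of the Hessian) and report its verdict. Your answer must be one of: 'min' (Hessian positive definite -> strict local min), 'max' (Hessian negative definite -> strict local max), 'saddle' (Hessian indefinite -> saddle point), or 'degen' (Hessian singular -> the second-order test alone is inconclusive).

Compute the Hessian H = grad^2 f:
  H = [[-3, -1], [-1, 1]]
Verify stationarity: grad f(x*) = H x* + g = (0, 0).
Eigenvalues of H: -3.2361, 1.2361.
Eigenvalues have mixed signs, so H is indefinite -> x* is a saddle point.

saddle


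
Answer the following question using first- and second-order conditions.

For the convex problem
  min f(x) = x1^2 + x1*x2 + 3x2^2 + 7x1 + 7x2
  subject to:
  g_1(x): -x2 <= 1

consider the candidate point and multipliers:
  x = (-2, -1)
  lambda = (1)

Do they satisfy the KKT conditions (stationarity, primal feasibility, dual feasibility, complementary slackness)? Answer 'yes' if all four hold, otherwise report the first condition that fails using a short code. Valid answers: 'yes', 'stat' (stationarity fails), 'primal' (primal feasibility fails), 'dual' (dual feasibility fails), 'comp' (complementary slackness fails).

Gradient of f: grad f(x) = Q x + c = (2, -1)
Constraint values g_i(x) = a_i^T x - b_i:
  g_1((-2, -1)) = 0
Stationarity residual: grad f(x) + sum_i lambda_i a_i = (2, -2)
  -> stationarity FAILS
Primal feasibility (all g_i <= 0): OK
Dual feasibility (all lambda_i >= 0): OK
Complementary slackness (lambda_i * g_i(x) = 0 for all i): OK

Verdict: the first failing condition is stationarity -> stat.

stat


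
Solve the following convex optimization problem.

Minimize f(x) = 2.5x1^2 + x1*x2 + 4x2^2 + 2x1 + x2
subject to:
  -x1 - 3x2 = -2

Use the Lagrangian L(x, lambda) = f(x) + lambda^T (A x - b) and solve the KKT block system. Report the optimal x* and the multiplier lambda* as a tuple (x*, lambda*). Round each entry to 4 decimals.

Form the Lagrangian:
  L(x, lambda) = (1/2) x^T Q x + c^T x + lambda^T (A x - b)
Stationarity (grad_x L = 0): Q x + c + A^T lambda = 0.
Primal feasibility: A x = b.

This gives the KKT block system:
  [ Q   A^T ] [ x     ]   [-c ]
  [ A    0  ] [ lambda ] = [ b ]

Solving the linear system:
  x*      = (-0.1064, 0.7021)
  lambda* = (2.1702)
  f(x*)   = 2.4149

x* = (-0.1064, 0.7021), lambda* = (2.1702)


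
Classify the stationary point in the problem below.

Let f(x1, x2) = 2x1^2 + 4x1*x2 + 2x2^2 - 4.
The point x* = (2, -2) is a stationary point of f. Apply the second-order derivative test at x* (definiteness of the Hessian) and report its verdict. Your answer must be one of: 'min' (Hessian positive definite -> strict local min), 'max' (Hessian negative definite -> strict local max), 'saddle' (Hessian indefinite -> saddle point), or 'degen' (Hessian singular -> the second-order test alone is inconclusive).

Compute the Hessian H = grad^2 f:
  H = [[4, 4], [4, 4]]
Verify stationarity: grad f(x*) = H x* + g = (0, 0).
Eigenvalues of H: 0, 8.
H has a zero eigenvalue (singular; positive semidefinite but not definite), so H is neither positive definite, negative definite, nor indefinite. The second-order test alone is inconclusive -> degen.
(Indeed, f is constant along the null direction of H through x*, so x* is not a strict local extremum.)

degen


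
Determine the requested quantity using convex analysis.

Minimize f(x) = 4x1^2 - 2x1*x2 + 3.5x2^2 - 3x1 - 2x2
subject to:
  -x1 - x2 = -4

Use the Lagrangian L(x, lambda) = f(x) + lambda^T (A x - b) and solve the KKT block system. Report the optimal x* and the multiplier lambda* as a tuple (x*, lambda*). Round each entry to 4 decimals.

Form the Lagrangian:
  L(x, lambda) = (1/2) x^T Q x + c^T x + lambda^T (A x - b)
Stationarity (grad_x L = 0): Q x + c + A^T lambda = 0.
Primal feasibility: A x = b.

This gives the KKT block system:
  [ Q   A^T ] [ x     ]   [-c ]
  [ A    0  ] [ lambda ] = [ b ]

Solving the linear system:
  x*      = (1.9474, 2.0526)
  lambda* = (8.4737)
  f(x*)   = 11.9737

x* = (1.9474, 2.0526), lambda* = (8.4737)


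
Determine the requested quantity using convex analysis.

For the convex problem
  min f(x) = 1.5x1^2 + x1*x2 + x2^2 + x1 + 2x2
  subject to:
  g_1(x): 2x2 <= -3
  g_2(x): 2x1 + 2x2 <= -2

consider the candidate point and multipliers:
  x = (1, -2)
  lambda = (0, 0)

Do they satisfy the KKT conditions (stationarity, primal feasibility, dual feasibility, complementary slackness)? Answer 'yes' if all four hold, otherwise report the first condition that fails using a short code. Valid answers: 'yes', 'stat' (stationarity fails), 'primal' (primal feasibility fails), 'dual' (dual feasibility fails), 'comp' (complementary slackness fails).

Gradient of f: grad f(x) = Q x + c = (2, -1)
Constraint values g_i(x) = a_i^T x - b_i:
  g_1((1, -2)) = -1
  g_2((1, -2)) = 0
Stationarity residual: grad f(x) + sum_i lambda_i a_i = (2, -1)
  -> stationarity FAILS
Primal feasibility (all g_i <= 0): OK
Dual feasibility (all lambda_i >= 0): OK
Complementary slackness (lambda_i * g_i(x) = 0 for all i): OK

Verdict: the first failing condition is stationarity -> stat.

stat


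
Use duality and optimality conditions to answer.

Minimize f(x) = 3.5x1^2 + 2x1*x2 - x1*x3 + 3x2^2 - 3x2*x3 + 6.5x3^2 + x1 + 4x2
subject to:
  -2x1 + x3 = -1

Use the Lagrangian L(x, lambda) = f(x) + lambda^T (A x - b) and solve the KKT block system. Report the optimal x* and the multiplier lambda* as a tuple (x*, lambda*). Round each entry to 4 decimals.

Form the Lagrangian:
  L(x, lambda) = (1/2) x^T Q x + c^T x + lambda^T (A x - b)
Stationarity (grad_x L = 0): Q x + c + A^T lambda = 0.
Primal feasibility: A x = b.

This gives the KKT block system:
  [ Q   A^T ] [ x     ]   [-c ]
  [ A    0  ] [ lambda ] = [ b ]

Solving the linear system:
  x*      = (0.3694, -0.9204, -0.2611)
  lambda* = (1.0032)
  f(x*)   = -1.1545

x* = (0.3694, -0.9204, -0.2611), lambda* = (1.0032)


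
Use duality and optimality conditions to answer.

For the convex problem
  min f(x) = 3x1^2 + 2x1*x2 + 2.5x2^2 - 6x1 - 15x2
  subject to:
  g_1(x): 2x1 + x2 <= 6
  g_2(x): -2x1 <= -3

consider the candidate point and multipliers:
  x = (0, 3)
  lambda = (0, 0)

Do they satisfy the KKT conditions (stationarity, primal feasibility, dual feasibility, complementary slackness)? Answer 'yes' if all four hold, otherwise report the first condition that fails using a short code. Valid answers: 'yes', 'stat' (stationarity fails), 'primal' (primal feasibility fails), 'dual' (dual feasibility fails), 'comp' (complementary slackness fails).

Gradient of f: grad f(x) = Q x + c = (0, 0)
Constraint values g_i(x) = a_i^T x - b_i:
  g_1((0, 3)) = -3
  g_2((0, 3)) = 3
Stationarity residual: grad f(x) + sum_i lambda_i a_i = (0, 0)
  -> stationarity OK
Primal feasibility (all g_i <= 0): FAILS
Dual feasibility (all lambda_i >= 0): OK
Complementary slackness (lambda_i * g_i(x) = 0 for all i): OK

Verdict: the first failing condition is primal_feasibility -> primal.

primal


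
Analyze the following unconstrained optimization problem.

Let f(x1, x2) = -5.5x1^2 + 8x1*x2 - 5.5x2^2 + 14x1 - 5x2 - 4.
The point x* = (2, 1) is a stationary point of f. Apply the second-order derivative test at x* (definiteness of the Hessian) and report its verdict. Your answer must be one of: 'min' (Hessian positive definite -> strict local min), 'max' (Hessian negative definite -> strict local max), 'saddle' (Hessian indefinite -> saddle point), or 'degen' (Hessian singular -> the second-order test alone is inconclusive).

Compute the Hessian H = grad^2 f:
  H = [[-11, 8], [8, -11]]
Verify stationarity: grad f(x*) = H x* + g = (0, 0).
Eigenvalues of H: -19, -3.
Both eigenvalues < 0, so H is negative definite -> x* is a strict local max.

max


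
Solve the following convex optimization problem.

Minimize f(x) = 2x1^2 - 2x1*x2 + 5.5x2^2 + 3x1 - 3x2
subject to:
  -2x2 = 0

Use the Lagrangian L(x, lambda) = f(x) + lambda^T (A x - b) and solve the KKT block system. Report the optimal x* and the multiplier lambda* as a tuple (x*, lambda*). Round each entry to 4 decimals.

Form the Lagrangian:
  L(x, lambda) = (1/2) x^T Q x + c^T x + lambda^T (A x - b)
Stationarity (grad_x L = 0): Q x + c + A^T lambda = 0.
Primal feasibility: A x = b.

This gives the KKT block system:
  [ Q   A^T ] [ x     ]   [-c ]
  [ A    0  ] [ lambda ] = [ b ]

Solving the linear system:
  x*      = (-0.75, 0)
  lambda* = (-0.75)
  f(x*)   = -1.125

x* = (-0.75, 0), lambda* = (-0.75)


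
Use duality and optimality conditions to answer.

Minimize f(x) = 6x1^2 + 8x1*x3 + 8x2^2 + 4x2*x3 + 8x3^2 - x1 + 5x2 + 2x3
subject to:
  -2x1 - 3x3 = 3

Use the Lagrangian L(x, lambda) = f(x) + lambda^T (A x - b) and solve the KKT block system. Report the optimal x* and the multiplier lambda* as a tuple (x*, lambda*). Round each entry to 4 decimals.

Form the Lagrangian:
  L(x, lambda) = (1/2) x^T Q x + c^T x + lambda^T (A x - b)
Stationarity (grad_x L = 0): Q x + c + A^T lambda = 0.
Primal feasibility: A x = b.

This gives the KKT block system:
  [ Q   A^T ] [ x     ]   [-c ]
  [ A    0  ] [ lambda ] = [ b ]

Solving the linear system:
  x*      = (-0.0625, -0.0729, -0.9583)
  lambda* = (-4.7083)
  f(x*)   = 5.9531

x* = (-0.0625, -0.0729, -0.9583), lambda* = (-4.7083)


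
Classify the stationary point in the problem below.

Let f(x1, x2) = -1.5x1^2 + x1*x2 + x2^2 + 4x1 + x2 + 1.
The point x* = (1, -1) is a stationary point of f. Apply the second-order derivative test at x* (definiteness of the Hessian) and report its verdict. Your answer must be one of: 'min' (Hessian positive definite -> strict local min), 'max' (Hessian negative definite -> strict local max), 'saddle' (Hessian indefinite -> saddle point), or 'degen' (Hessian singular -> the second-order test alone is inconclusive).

Compute the Hessian H = grad^2 f:
  H = [[-3, 1], [1, 2]]
Verify stationarity: grad f(x*) = H x* + g = (0, 0).
Eigenvalues of H: -3.1926, 2.1926.
Eigenvalues have mixed signs, so H is indefinite -> x* is a saddle point.

saddle


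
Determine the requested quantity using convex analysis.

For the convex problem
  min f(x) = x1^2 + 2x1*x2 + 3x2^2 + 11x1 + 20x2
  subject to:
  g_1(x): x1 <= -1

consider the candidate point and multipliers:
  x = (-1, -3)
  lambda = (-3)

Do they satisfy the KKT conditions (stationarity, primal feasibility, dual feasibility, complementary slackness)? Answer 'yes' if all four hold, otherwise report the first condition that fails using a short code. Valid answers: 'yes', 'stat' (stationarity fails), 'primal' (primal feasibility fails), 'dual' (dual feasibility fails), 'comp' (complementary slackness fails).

Gradient of f: grad f(x) = Q x + c = (3, 0)
Constraint values g_i(x) = a_i^T x - b_i:
  g_1((-1, -3)) = 0
Stationarity residual: grad f(x) + sum_i lambda_i a_i = (0, 0)
  -> stationarity OK
Primal feasibility (all g_i <= 0): OK
Dual feasibility (all lambda_i >= 0): FAILS
Complementary slackness (lambda_i * g_i(x) = 0 for all i): OK

Verdict: the first failing condition is dual_feasibility -> dual.

dual


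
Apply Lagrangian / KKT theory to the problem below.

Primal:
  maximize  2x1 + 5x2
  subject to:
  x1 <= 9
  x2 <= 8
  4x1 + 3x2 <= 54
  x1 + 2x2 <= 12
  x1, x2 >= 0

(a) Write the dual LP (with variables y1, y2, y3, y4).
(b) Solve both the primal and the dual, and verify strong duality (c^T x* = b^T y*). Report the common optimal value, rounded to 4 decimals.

The standard primal-dual pair for 'max c^T x s.t. A x <= b, x >= 0' is:
  Dual:  min b^T y  s.t.  A^T y >= c,  y >= 0.

So the dual LP is:
  minimize  9y1 + 8y2 + 54y3 + 12y4
  subject to:
    y1 + 4y3 + y4 >= 2
    y2 + 3y3 + 2y4 >= 5
    y1, y2, y3, y4 >= 0

Solving the primal: x* = (0, 6).
  primal value c^T x* = 30.
Solving the dual: y* = (0, 0, 0, 2.5).
  dual value b^T y* = 30.
Strong duality: c^T x* = b^T y*. Confirmed.

30


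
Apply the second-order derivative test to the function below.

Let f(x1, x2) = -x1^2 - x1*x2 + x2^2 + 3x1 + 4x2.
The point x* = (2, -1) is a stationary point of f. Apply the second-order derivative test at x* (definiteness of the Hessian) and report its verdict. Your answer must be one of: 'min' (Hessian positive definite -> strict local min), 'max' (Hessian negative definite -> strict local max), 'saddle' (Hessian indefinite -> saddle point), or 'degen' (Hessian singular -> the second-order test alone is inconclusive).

Compute the Hessian H = grad^2 f:
  H = [[-2, -1], [-1, 2]]
Verify stationarity: grad f(x*) = H x* + g = (0, 0).
Eigenvalues of H: -2.2361, 2.2361.
Eigenvalues have mixed signs, so H is indefinite -> x* is a saddle point.

saddle


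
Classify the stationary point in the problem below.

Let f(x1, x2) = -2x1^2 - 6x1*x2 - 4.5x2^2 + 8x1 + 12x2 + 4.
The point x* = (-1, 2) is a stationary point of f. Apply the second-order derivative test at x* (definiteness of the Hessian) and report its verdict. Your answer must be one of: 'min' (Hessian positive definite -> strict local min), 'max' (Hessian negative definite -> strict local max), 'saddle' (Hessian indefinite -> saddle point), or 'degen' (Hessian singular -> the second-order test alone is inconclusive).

Compute the Hessian H = grad^2 f:
  H = [[-4, -6], [-6, -9]]
Verify stationarity: grad f(x*) = H x* + g = (0, 0).
Eigenvalues of H: -13, 0.
H has a zero eigenvalue (singular; negative semidefinite but not definite), so H is neither positive definite, negative definite, nor indefinite. The second-order test alone is inconclusive -> degen.
(Indeed, f is constant along the null direction of H through x*, so x* is not a strict local extremum.)

degen


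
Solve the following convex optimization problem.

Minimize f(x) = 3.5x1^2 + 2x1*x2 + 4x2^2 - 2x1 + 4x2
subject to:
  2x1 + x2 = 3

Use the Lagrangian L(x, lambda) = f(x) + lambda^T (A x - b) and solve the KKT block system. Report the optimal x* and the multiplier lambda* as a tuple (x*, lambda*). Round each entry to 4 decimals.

Form the Lagrangian:
  L(x, lambda) = (1/2) x^T Q x + c^T x + lambda^T (A x - b)
Stationarity (grad_x L = 0): Q x + c + A^T lambda = 0.
Primal feasibility: A x = b.

This gives the KKT block system:
  [ Q   A^T ] [ x     ]   [-c ]
  [ A    0  ] [ lambda ] = [ b ]

Solving the linear system:
  x*      = (1.6774, -0.3548)
  lambda* = (-4.5161)
  f(x*)   = 4.3871

x* = (1.6774, -0.3548), lambda* = (-4.5161)


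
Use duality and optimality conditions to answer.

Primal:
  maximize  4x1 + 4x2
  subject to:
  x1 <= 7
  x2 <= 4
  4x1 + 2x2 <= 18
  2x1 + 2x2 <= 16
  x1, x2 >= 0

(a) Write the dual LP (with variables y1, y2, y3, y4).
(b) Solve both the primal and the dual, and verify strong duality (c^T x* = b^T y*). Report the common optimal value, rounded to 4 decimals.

The standard primal-dual pair for 'max c^T x s.t. A x <= b, x >= 0' is:
  Dual:  min b^T y  s.t.  A^T y >= c,  y >= 0.

So the dual LP is:
  minimize  7y1 + 4y2 + 18y3 + 16y4
  subject to:
    y1 + 4y3 + 2y4 >= 4
    y2 + 2y3 + 2y4 >= 4
    y1, y2, y3, y4 >= 0

Solving the primal: x* = (2.5, 4).
  primal value c^T x* = 26.
Solving the dual: y* = (0, 2, 1, 0).
  dual value b^T y* = 26.
Strong duality: c^T x* = b^T y*. Confirmed.

26


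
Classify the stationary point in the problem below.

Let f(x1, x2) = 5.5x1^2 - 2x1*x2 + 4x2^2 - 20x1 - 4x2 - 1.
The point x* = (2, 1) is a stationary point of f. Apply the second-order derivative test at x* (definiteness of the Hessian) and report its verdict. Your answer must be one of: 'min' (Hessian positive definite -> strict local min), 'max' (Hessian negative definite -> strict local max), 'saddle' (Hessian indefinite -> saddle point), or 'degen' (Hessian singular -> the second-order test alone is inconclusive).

Compute the Hessian H = grad^2 f:
  H = [[11, -2], [-2, 8]]
Verify stationarity: grad f(x*) = H x* + g = (0, 0).
Eigenvalues of H: 7, 12.
Both eigenvalues > 0, so H is positive definite -> x* is a strict local min.

min


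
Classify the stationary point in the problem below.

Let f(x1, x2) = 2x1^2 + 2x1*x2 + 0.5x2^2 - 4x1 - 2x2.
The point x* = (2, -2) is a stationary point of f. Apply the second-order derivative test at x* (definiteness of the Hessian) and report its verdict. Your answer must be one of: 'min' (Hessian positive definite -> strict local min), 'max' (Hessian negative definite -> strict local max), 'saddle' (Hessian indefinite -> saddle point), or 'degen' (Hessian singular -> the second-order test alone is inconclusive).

Compute the Hessian H = grad^2 f:
  H = [[4, 2], [2, 1]]
Verify stationarity: grad f(x*) = H x* + g = (0, 0).
Eigenvalues of H: 0, 5.
H has a zero eigenvalue (singular; positive semidefinite but not definite), so H is neither positive definite, negative definite, nor indefinite. The second-order test alone is inconclusive -> degen.
(Indeed, f is constant along the null direction of H through x*, so x* is not a strict local extremum.)

degen


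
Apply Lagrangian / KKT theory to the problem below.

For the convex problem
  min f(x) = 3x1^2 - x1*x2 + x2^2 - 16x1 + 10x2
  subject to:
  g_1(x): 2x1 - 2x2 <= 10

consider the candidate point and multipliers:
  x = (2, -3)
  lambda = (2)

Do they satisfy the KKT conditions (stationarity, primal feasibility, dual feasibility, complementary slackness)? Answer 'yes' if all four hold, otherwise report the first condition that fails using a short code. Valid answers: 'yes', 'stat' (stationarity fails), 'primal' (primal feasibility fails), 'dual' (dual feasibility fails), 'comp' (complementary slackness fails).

Gradient of f: grad f(x) = Q x + c = (-1, 2)
Constraint values g_i(x) = a_i^T x - b_i:
  g_1((2, -3)) = 0
Stationarity residual: grad f(x) + sum_i lambda_i a_i = (3, -2)
  -> stationarity FAILS
Primal feasibility (all g_i <= 0): OK
Dual feasibility (all lambda_i >= 0): OK
Complementary slackness (lambda_i * g_i(x) = 0 for all i): OK

Verdict: the first failing condition is stationarity -> stat.

stat


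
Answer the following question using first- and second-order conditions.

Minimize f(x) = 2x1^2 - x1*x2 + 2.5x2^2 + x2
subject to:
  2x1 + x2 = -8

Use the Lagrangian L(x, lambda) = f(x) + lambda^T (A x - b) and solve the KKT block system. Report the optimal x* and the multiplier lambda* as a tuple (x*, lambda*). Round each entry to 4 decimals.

Form the Lagrangian:
  L(x, lambda) = (1/2) x^T Q x + c^T x + lambda^T (A x - b)
Stationarity (grad_x L = 0): Q x + c + A^T lambda = 0.
Primal feasibility: A x = b.

This gives the KKT block system:
  [ Q   A^T ] [ x     ]   [-c ]
  [ A    0  ] [ lambda ] = [ b ]

Solving the linear system:
  x*      = (-3.0714, -1.8571)
  lambda* = (5.2143)
  f(x*)   = 19.9286

x* = (-3.0714, -1.8571), lambda* = (5.2143)


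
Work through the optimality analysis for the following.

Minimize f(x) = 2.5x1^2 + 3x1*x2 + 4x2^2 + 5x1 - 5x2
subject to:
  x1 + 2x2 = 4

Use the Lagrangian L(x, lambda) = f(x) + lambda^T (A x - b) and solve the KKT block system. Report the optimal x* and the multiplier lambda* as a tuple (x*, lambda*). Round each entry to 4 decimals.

Form the Lagrangian:
  L(x, lambda) = (1/2) x^T Q x + c^T x + lambda^T (A x - b)
Stationarity (grad_x L = 0): Q x + c + A^T lambda = 0.
Primal feasibility: A x = b.

This gives the KKT block system:
  [ Q   A^T ] [ x     ]   [-c ]
  [ A    0  ] [ lambda ] = [ b ]

Solving the linear system:
  x*      = (-1.375, 2.6875)
  lambda* = (-6.1875)
  f(x*)   = 2.2188

x* = (-1.375, 2.6875), lambda* = (-6.1875)


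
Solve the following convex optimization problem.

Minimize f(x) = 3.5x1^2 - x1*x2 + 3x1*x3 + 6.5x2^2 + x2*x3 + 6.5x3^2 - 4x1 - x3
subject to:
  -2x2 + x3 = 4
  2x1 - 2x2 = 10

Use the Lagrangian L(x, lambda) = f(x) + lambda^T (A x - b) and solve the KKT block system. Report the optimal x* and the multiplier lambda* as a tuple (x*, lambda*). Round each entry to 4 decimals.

Form the Lagrangian:
  L(x, lambda) = (1/2) x^T Q x + c^T x + lambda^T (A x - b)
Stationarity (grad_x L = 0): Q x + c + A^T lambda = 0.
Primal feasibility: A x = b.

This gives the KKT block system:
  [ Q   A^T ] [ x     ]   [-c ]
  [ A    0  ] [ lambda ] = [ b ]

Solving the linear system:
  x*      = (2.9767, -2.0233, -0.0465)
  lambda* = (-5.3023, -9.3605)
  f(x*)   = 51.4767

x* = (2.9767, -2.0233, -0.0465), lambda* = (-5.3023, -9.3605)


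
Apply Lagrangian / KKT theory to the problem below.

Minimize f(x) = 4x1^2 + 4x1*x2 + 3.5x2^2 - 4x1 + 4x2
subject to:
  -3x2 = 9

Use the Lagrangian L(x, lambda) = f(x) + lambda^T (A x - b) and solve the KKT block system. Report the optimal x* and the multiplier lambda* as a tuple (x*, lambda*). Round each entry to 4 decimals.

Form the Lagrangian:
  L(x, lambda) = (1/2) x^T Q x + c^T x + lambda^T (A x - b)
Stationarity (grad_x L = 0): Q x + c + A^T lambda = 0.
Primal feasibility: A x = b.

This gives the KKT block system:
  [ Q   A^T ] [ x     ]   [-c ]
  [ A    0  ] [ lambda ] = [ b ]

Solving the linear system:
  x*      = (2, -3)
  lambda* = (-3)
  f(x*)   = 3.5

x* = (2, -3), lambda* = (-3)


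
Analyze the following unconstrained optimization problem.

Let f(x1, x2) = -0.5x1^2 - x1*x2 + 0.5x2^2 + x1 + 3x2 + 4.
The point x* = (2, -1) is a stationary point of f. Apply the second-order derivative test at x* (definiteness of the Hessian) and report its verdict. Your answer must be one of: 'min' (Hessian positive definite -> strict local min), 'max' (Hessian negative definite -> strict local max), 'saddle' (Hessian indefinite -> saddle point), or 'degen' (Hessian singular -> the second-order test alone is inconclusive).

Compute the Hessian H = grad^2 f:
  H = [[-1, -1], [-1, 1]]
Verify stationarity: grad f(x*) = H x* + g = (0, 0).
Eigenvalues of H: -1.4142, 1.4142.
Eigenvalues have mixed signs, so H is indefinite -> x* is a saddle point.

saddle


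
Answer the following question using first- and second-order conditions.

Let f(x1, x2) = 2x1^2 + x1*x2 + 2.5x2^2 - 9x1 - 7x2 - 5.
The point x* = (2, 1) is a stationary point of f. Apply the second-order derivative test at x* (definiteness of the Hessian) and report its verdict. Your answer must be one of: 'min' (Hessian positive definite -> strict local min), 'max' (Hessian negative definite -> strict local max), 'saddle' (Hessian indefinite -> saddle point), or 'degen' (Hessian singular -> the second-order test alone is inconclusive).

Compute the Hessian H = grad^2 f:
  H = [[4, 1], [1, 5]]
Verify stationarity: grad f(x*) = H x* + g = (0, 0).
Eigenvalues of H: 3.382, 5.618.
Both eigenvalues > 0, so H is positive definite -> x* is a strict local min.

min


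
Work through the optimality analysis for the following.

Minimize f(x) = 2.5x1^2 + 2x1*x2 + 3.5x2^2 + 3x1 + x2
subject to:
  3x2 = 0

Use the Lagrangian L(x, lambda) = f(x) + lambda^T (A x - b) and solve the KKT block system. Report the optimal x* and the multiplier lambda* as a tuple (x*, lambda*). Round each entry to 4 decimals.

Form the Lagrangian:
  L(x, lambda) = (1/2) x^T Q x + c^T x + lambda^T (A x - b)
Stationarity (grad_x L = 0): Q x + c + A^T lambda = 0.
Primal feasibility: A x = b.

This gives the KKT block system:
  [ Q   A^T ] [ x     ]   [-c ]
  [ A    0  ] [ lambda ] = [ b ]

Solving the linear system:
  x*      = (-0.6, 0)
  lambda* = (0.0667)
  f(x*)   = -0.9

x* = (-0.6, 0), lambda* = (0.0667)


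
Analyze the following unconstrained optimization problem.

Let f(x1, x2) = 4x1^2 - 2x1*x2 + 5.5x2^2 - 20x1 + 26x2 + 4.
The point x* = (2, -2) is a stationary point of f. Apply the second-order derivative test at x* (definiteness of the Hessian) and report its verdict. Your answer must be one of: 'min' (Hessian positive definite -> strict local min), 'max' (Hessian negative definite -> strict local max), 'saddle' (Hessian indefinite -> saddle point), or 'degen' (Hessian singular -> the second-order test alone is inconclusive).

Compute the Hessian H = grad^2 f:
  H = [[8, -2], [-2, 11]]
Verify stationarity: grad f(x*) = H x* + g = (0, 0).
Eigenvalues of H: 7, 12.
Both eigenvalues > 0, so H is positive definite -> x* is a strict local min.

min


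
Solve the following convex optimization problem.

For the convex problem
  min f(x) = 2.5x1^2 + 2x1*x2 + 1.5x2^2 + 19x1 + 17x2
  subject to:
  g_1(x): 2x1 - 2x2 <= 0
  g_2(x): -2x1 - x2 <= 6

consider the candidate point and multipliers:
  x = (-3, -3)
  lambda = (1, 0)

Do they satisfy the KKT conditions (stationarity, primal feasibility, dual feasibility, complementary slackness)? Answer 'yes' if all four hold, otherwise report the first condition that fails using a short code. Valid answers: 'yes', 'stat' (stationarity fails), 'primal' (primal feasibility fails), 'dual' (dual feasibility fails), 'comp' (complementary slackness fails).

Gradient of f: grad f(x) = Q x + c = (-2, 2)
Constraint values g_i(x) = a_i^T x - b_i:
  g_1((-3, -3)) = 0
  g_2((-3, -3)) = 3
Stationarity residual: grad f(x) + sum_i lambda_i a_i = (0, 0)
  -> stationarity OK
Primal feasibility (all g_i <= 0): FAILS
Dual feasibility (all lambda_i >= 0): OK
Complementary slackness (lambda_i * g_i(x) = 0 for all i): OK

Verdict: the first failing condition is primal_feasibility -> primal.

primal


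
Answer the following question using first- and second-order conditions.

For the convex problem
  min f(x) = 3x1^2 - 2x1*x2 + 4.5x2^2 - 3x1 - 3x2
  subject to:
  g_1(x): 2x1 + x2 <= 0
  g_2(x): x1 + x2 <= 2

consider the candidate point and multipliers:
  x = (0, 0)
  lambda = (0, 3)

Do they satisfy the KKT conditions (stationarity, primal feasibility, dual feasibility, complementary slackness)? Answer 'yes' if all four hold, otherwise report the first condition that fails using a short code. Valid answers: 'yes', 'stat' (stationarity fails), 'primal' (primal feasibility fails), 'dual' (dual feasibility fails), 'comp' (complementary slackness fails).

Gradient of f: grad f(x) = Q x + c = (-3, -3)
Constraint values g_i(x) = a_i^T x - b_i:
  g_1((0, 0)) = 0
  g_2((0, 0)) = -2
Stationarity residual: grad f(x) + sum_i lambda_i a_i = (0, 0)
  -> stationarity OK
Primal feasibility (all g_i <= 0): OK
Dual feasibility (all lambda_i >= 0): OK
Complementary slackness (lambda_i * g_i(x) = 0 for all i): FAILS

Verdict: the first failing condition is complementary_slackness -> comp.

comp


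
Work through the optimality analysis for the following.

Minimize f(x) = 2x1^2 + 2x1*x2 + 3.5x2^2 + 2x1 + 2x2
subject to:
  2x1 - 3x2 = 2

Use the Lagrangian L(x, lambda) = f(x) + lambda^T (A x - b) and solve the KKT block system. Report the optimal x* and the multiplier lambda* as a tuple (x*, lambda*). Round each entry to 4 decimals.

Form the Lagrangian:
  L(x, lambda) = (1/2) x^T Q x + c^T x + lambda^T (A x - b)
Stationarity (grad_x L = 0): Q x + c + A^T lambda = 0.
Primal feasibility: A x = b.

This gives the KKT block system:
  [ Q   A^T ] [ x     ]   [-c ]
  [ A    0  ] [ lambda ] = [ b ]

Solving the linear system:
  x*      = (0.1136, -0.5909)
  lambda* = (-0.6364)
  f(x*)   = 0.1591

x* = (0.1136, -0.5909), lambda* = (-0.6364)


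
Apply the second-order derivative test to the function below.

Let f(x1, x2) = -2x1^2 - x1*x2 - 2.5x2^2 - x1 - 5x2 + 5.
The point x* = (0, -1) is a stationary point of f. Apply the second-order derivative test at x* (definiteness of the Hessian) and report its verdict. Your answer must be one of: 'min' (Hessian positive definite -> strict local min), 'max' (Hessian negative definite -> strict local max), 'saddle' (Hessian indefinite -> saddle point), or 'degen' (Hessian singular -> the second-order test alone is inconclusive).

Compute the Hessian H = grad^2 f:
  H = [[-4, -1], [-1, -5]]
Verify stationarity: grad f(x*) = H x* + g = (0, 0).
Eigenvalues of H: -5.618, -3.382.
Both eigenvalues < 0, so H is negative definite -> x* is a strict local max.

max


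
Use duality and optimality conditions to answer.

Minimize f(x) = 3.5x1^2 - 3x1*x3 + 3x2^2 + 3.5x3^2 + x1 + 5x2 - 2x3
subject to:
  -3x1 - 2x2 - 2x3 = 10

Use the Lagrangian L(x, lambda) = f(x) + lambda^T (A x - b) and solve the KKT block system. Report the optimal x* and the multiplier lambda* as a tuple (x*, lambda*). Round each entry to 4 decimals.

Form the Lagrangian:
  L(x, lambda) = (1/2) x^T Q x + c^T x + lambda^T (A x - b)
Stationarity (grad_x L = 0): Q x + c + A^T lambda = 0.
Primal feasibility: A x = b.

This gives the KKT block system:
  [ Q   A^T ] [ x     ]   [-c ]
  [ A    0  ] [ lambda ] = [ b ]

Solving the linear system:
  x*      = (-1.5727, -1.5976, -1.0434)
  lambda* = (-2.2928)
  f(x*)   = 7.7272

x* = (-1.5727, -1.5976, -1.0434), lambda* = (-2.2928)


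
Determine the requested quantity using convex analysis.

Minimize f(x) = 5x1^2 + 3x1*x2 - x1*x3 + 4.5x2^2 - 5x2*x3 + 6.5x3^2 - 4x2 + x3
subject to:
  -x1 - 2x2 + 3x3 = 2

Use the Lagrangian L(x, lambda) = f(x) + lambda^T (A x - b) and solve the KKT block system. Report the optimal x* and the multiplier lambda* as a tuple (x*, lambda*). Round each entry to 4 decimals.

Form the Lagrangian:
  L(x, lambda) = (1/2) x^T Q x + c^T x + lambda^T (A x - b)
Stationarity (grad_x L = 0): Q x + c + A^T lambda = 0.
Primal feasibility: A x = b.

This gives the KKT block system:
  [ Q   A^T ] [ x     ]   [-c ]
  [ A    0  ] [ lambda ] = [ b ]

Solving the linear system:
  x*      = (-0.3195, 0.2496, 0.7266)
  lambda* = (-3.1724)
  f(x*)   = 3.0364

x* = (-0.3195, 0.2496, 0.7266), lambda* = (-3.1724)


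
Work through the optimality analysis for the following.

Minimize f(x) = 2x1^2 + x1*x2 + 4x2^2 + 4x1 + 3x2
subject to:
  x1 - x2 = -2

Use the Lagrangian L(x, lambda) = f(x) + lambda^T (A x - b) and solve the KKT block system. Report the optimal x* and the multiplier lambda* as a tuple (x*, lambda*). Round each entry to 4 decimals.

Form the Lagrangian:
  L(x, lambda) = (1/2) x^T Q x + c^T x + lambda^T (A x - b)
Stationarity (grad_x L = 0): Q x + c + A^T lambda = 0.
Primal feasibility: A x = b.

This gives the KKT block system:
  [ Q   A^T ] [ x     ]   [-c ]
  [ A    0  ] [ lambda ] = [ b ]

Solving the linear system:
  x*      = (-1.7857, 0.2143)
  lambda* = (2.9286)
  f(x*)   = -0.3214

x* = (-1.7857, 0.2143), lambda* = (2.9286)


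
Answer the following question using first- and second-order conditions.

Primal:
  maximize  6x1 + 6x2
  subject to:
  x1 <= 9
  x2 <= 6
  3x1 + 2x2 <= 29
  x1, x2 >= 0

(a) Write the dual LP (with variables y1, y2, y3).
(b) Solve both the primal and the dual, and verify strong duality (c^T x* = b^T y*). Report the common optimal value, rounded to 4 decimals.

The standard primal-dual pair for 'max c^T x s.t. A x <= b, x >= 0' is:
  Dual:  min b^T y  s.t.  A^T y >= c,  y >= 0.

So the dual LP is:
  minimize  9y1 + 6y2 + 29y3
  subject to:
    y1 + 3y3 >= 6
    y2 + 2y3 >= 6
    y1, y2, y3 >= 0

Solving the primal: x* = (5.6667, 6).
  primal value c^T x* = 70.
Solving the dual: y* = (0, 2, 2).
  dual value b^T y* = 70.
Strong duality: c^T x* = b^T y*. Confirmed.

70


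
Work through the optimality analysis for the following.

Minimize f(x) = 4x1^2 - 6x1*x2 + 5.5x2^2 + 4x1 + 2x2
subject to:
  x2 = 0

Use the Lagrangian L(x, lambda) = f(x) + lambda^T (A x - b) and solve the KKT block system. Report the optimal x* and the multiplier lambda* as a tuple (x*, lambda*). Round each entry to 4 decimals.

Form the Lagrangian:
  L(x, lambda) = (1/2) x^T Q x + c^T x + lambda^T (A x - b)
Stationarity (grad_x L = 0): Q x + c + A^T lambda = 0.
Primal feasibility: A x = b.

This gives the KKT block system:
  [ Q   A^T ] [ x     ]   [-c ]
  [ A    0  ] [ lambda ] = [ b ]

Solving the linear system:
  x*      = (-0.5, 0)
  lambda* = (-5)
  f(x*)   = -1

x* = (-0.5, 0), lambda* = (-5)


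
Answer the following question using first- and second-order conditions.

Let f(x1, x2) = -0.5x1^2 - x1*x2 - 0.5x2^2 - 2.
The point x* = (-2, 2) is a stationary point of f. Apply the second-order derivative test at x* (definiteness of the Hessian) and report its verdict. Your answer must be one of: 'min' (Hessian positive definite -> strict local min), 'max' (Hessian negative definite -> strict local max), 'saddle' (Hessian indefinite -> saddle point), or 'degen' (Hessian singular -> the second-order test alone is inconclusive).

Compute the Hessian H = grad^2 f:
  H = [[-1, -1], [-1, -1]]
Verify stationarity: grad f(x*) = H x* + g = (0, 0).
Eigenvalues of H: -2, 0.
H has a zero eigenvalue (singular; negative semidefinite but not definite), so H is neither positive definite, negative definite, nor indefinite. The second-order test alone is inconclusive -> degen.
(Indeed, f is constant along the null direction of H through x*, so x* is not a strict local extremum.)

degen


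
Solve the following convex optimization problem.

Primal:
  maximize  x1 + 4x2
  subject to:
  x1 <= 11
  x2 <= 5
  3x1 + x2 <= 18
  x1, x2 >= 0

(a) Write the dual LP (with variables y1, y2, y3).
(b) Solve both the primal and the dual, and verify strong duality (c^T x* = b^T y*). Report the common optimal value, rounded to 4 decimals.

The standard primal-dual pair for 'max c^T x s.t. A x <= b, x >= 0' is:
  Dual:  min b^T y  s.t.  A^T y >= c,  y >= 0.

So the dual LP is:
  minimize  11y1 + 5y2 + 18y3
  subject to:
    y1 + 3y3 >= 1
    y2 + y3 >= 4
    y1, y2, y3 >= 0

Solving the primal: x* = (4.3333, 5).
  primal value c^T x* = 24.3333.
Solving the dual: y* = (0, 3.6667, 0.3333).
  dual value b^T y* = 24.3333.
Strong duality: c^T x* = b^T y*. Confirmed.

24.3333


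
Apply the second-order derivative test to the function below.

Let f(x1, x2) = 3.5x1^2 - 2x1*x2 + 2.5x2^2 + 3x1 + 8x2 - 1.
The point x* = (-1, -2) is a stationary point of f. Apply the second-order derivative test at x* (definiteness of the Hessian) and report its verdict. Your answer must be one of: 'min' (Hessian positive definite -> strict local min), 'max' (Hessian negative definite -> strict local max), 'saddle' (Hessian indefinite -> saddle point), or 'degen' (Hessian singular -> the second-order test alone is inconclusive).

Compute the Hessian H = grad^2 f:
  H = [[7, -2], [-2, 5]]
Verify stationarity: grad f(x*) = H x* + g = (0, 0).
Eigenvalues of H: 3.7639, 8.2361.
Both eigenvalues > 0, so H is positive definite -> x* is a strict local min.

min


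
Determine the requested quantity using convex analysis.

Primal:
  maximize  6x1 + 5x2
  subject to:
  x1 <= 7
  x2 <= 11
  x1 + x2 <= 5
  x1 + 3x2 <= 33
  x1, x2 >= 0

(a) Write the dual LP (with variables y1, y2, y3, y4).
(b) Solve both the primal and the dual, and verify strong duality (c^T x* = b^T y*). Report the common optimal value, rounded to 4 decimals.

The standard primal-dual pair for 'max c^T x s.t. A x <= b, x >= 0' is:
  Dual:  min b^T y  s.t.  A^T y >= c,  y >= 0.

So the dual LP is:
  minimize  7y1 + 11y2 + 5y3 + 33y4
  subject to:
    y1 + y3 + y4 >= 6
    y2 + y3 + 3y4 >= 5
    y1, y2, y3, y4 >= 0

Solving the primal: x* = (5, 0).
  primal value c^T x* = 30.
Solving the dual: y* = (0, 0, 6, 0).
  dual value b^T y* = 30.
Strong duality: c^T x* = b^T y*. Confirmed.

30


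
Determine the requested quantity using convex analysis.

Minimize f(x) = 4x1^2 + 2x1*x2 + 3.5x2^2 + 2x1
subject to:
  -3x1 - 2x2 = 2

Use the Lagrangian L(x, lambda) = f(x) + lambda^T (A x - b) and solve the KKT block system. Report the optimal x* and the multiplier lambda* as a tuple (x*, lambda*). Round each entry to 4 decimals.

Form the Lagrangian:
  L(x, lambda) = (1/2) x^T Q x + c^T x + lambda^T (A x - b)
Stationarity (grad_x L = 0): Q x + c + A^T lambda = 0.
Primal feasibility: A x = b.

This gives the KKT block system:
  [ Q   A^T ] [ x     ]   [-c ]
  [ A    0  ] [ lambda ] = [ b ]

Solving the linear system:
  x*      = (-0.5915, -0.1127)
  lambda* = (-0.9859)
  f(x*)   = 0.3944

x* = (-0.5915, -0.1127), lambda* = (-0.9859)


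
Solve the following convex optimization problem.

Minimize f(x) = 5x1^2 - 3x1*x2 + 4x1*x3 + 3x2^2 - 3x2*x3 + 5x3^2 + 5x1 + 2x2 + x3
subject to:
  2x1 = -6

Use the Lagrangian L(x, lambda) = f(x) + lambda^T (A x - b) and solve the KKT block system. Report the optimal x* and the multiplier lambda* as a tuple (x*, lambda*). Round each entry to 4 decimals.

Form the Lagrangian:
  L(x, lambda) = (1/2) x^T Q x + c^T x + lambda^T (A x - b)
Stationarity (grad_x L = 0): Q x + c + A^T lambda = 0.
Primal feasibility: A x = b.

This gives the KKT block system:
  [ Q   A^T ] [ x     ]   [-c ]
  [ A    0  ] [ lambda ] = [ b ]

Solving the linear system:
  x*      = (-3, -1.5098, 0.6471)
  lambda* = (8.9412)
  f(x*)   = 18.1373

x* = (-3, -1.5098, 0.6471), lambda* = (8.9412)


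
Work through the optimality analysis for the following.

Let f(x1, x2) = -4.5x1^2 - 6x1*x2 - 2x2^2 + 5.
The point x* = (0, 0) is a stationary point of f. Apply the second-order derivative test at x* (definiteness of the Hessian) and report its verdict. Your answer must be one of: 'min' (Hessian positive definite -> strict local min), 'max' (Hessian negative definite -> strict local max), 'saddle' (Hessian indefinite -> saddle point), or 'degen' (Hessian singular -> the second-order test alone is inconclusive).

Compute the Hessian H = grad^2 f:
  H = [[-9, -6], [-6, -4]]
Verify stationarity: grad f(x*) = H x* + g = (0, 0).
Eigenvalues of H: -13, 0.
H has a zero eigenvalue (singular; negative semidefinite but not definite), so H is neither positive definite, negative definite, nor indefinite. The second-order test alone is inconclusive -> degen.
(Indeed, f is constant along the null direction of H through x*, so x* is not a strict local extremum.)

degen


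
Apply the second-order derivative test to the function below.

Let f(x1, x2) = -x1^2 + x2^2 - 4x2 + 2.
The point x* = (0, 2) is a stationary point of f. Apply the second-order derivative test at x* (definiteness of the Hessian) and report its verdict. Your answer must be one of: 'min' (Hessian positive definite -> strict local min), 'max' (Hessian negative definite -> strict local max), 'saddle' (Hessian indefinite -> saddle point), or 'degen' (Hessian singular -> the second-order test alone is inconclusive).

Compute the Hessian H = grad^2 f:
  H = [[-2, 0], [0, 2]]
Verify stationarity: grad f(x*) = H x* + g = (0, 0).
Eigenvalues of H: -2, 2.
Eigenvalues have mixed signs, so H is indefinite -> x* is a saddle point.

saddle


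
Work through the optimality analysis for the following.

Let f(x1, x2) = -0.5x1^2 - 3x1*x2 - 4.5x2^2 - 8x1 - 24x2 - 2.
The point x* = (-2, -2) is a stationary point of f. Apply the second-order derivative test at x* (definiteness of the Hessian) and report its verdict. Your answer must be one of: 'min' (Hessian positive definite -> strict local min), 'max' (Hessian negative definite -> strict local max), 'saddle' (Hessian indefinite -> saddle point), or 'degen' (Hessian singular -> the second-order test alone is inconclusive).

Compute the Hessian H = grad^2 f:
  H = [[-1, -3], [-3, -9]]
Verify stationarity: grad f(x*) = H x* + g = (0, 0).
Eigenvalues of H: -10, 0.
H has a zero eigenvalue (singular; negative semidefinite but not definite), so H is neither positive definite, negative definite, nor indefinite. The second-order test alone is inconclusive -> degen.
(Indeed, f is constant along the null direction of H through x*, so x* is not a strict local extremum.)

degen


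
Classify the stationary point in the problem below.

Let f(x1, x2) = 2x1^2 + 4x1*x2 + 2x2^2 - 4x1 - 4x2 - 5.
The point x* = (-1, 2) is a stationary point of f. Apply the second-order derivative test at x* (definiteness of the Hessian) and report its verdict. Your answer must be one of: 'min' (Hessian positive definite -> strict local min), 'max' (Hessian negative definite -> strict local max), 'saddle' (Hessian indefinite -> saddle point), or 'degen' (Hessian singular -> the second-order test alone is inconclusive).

Compute the Hessian H = grad^2 f:
  H = [[4, 4], [4, 4]]
Verify stationarity: grad f(x*) = H x* + g = (0, 0).
Eigenvalues of H: 0, 8.
H has a zero eigenvalue (singular; positive semidefinite but not definite), so H is neither positive definite, negative definite, nor indefinite. The second-order test alone is inconclusive -> degen.
(Indeed, f is constant along the null direction of H through x*, so x* is not a strict local extremum.)

degen


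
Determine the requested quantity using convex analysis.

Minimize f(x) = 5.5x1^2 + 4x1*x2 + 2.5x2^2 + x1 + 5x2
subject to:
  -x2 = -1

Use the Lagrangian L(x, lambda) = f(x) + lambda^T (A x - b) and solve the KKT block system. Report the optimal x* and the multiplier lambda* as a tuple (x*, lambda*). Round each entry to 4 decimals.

Form the Lagrangian:
  L(x, lambda) = (1/2) x^T Q x + c^T x + lambda^T (A x - b)
Stationarity (grad_x L = 0): Q x + c + A^T lambda = 0.
Primal feasibility: A x = b.

This gives the KKT block system:
  [ Q   A^T ] [ x     ]   [-c ]
  [ A    0  ] [ lambda ] = [ b ]

Solving the linear system:
  x*      = (-0.4545, 1)
  lambda* = (8.1818)
  f(x*)   = 6.3636

x* = (-0.4545, 1), lambda* = (8.1818)
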